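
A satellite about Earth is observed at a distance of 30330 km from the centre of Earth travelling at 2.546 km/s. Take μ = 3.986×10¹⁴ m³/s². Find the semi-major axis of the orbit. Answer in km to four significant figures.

a ≈ 20130 km

r = 3.033×10⁷ m.
Specific orbital energy ε = v²/2 − μ/r = (2546)²/2 − 3.986×10¹⁴/3.033×10⁷ = -9.901×10⁶ J/kg.
Since ε = −μ/(2a), a = −μ/(2ε) = 2.013×10⁷ m = 20129 km.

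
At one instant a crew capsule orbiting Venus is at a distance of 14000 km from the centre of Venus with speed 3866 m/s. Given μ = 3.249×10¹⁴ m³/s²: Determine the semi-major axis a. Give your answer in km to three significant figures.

a ≈ 10300 km

r = 1.400×10⁷ m.
Specific orbital energy ε = v²/2 − μ/r = (3866)²/2 − 3.249×10¹⁴/1.400×10⁷ = -1.573×10⁷ J/kg.
Since ε = −μ/(2a), a = −μ/(2ε) = 1.032×10⁷ m = 10325 km.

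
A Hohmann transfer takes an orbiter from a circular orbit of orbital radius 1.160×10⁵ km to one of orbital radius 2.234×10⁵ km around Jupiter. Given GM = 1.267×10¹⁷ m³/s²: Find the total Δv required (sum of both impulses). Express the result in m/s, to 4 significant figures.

Δv_total ≈ 8995 m/s

r₁ = 1.160×10⁵ km = 1.160×10⁸ m.
r₂ = 2.234×10⁵ km = 2.234×10⁸ m.
Transfer ellipse a_t = (r₁ + r₂)/2 = 1.697×10⁸ m.
At r₁: circular v_c1 = √(μ/r₁) = 33050 m/s; transfer-perijove v_p = √[μ(2/r₁ − 1/a_t)] = 37920 m/s.
Δv₁ = v_p − v_c1 = 4870 m/s.
At r₂: circular v_c2 = √(μ/r₂) = 23810 m/s; transfer-apojove v_a = √[μ(2/r₂ − 1/a_t)] = 19690 m/s.
Δv₂ = v_c2 − v_a = 4125 m/s.
Total Δv = Δv₁ + Δv₂ = 8995 m/s.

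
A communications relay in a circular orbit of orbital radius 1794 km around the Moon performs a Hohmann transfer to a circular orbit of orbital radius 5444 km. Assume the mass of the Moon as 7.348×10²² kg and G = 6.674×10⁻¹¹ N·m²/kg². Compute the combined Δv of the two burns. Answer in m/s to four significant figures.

Δv_total ≈ 655.3 m/s

μ = GM = 6.674×10⁻¹¹ × 7.348×10²² = 4.904×10¹² m³/s².
r₁ = 1794 km = 1.794×10⁶ m.
r₂ = 5444 km = 5.444×10⁶ m.
Transfer ellipse a_t = (r₁ + r₂)/2 = 3.619×10⁶ m.
At r₁: circular v_c1 = √(μ/r₁) = 1653 m/s; transfer-perilune v_p = √[μ(2/r₁ − 1/a_t)] = 2028 m/s.
Δv₁ = v_p − v_c1 = 374.5 m/s.
At r₂: circular v_c2 = √(μ/r₂) = 949.1 m/s; transfer-apolune v_a = √[μ(2/r₂ − 1/a_t)] = 668.2 m/s.
Δv₂ = v_c2 − v_a = 280.9 m/s.
Total Δv = Δv₁ + Δv₂ = 655.3 m/s.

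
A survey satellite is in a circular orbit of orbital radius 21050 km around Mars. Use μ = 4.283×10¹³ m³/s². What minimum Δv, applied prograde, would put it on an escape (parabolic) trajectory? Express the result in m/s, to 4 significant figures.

Δv ≈ 590.8 m/s

r = 21050 km = 2.105×10⁷ m.
Circular speed v_c = √(μ/r) = 1426 m/s.
Escape speed v_esc = √(2μ/r) = √2 × v_c = 2017 m/s.
Δv = v_esc − v_c = 590.8 m/s.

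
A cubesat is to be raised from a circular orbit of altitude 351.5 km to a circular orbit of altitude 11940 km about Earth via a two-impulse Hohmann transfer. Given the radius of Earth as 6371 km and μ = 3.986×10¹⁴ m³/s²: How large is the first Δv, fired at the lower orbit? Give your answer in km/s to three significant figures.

Δv ≈ 1.61 km/s

r₁ = 6371 + 351.5 = 6722.5 km = 6.7225×10⁶ m.
r₂ = 6371 + 11940 = 18311 km = 1.8311×10⁷ m.
Transfer ellipse a_t = (r₁ + r₂)/2 = 1.252×10⁷ m.
At r₁: circular v_c1 = √(μ/r₁) = 7700 m/s; transfer-perigee v_p = √[μ(2/r₁ − 1/a_t)] = 9314 m/s.
Δv₁ = v_p − v_c1 = 1613 m/s.
= 1.613 km/s.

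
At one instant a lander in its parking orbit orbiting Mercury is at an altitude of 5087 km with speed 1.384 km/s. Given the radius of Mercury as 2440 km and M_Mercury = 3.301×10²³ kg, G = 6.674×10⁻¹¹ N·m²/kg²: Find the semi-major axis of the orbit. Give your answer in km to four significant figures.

a ≈ 5594 km

μ = GM = 6.674×10⁻¹¹ × 3.301×10²³ = 2.203×10¹³ m³/s².
r = 2440 + 5087 = 7527.0 km = 7.527×10⁶ m.
Vis-viva rearranged: 1/a = 2/r − v²/μ = 2.657×10⁻⁷ − 8.694×10⁻⁸ = 1.788×10⁻⁷ m⁻¹.
a = 5.594×10⁶ m = 5593.9 km.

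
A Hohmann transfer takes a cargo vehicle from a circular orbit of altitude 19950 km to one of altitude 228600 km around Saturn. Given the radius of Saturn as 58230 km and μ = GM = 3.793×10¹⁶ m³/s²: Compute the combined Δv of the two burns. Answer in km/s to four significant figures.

r₁ = 58230 + 19950 = 78180 km = 7.8180×10⁷ m.
r₂ = 58230 + 228600 = 286830 km = 2.8683×10⁸ m.
Transfer ellipse a_t = (r₁ + r₂)/2 = 1.825×10⁸ m.
At r₁: circular v_c1 = √(μ/r₁) = 22030 m/s; transfer-perikrone v_p = √[μ(2/r₁ − 1/a_t)] = 27610 m/s.
Δv₁ = v_p − v_c1 = 5587 m/s.
At r₂: circular v_c2 = √(μ/r₂) = 11500 m/s; transfer-apokrone v_a = √[μ(2/r₂ − 1/a_t)] = 7526 m/s.
Δv₂ = v_c2 − v_a = 3973 m/s.
Total Δv = Δv₁ + Δv₂ = 9560 m/s = 9.560 km/s.

Δv_total ≈ 9.560 km/s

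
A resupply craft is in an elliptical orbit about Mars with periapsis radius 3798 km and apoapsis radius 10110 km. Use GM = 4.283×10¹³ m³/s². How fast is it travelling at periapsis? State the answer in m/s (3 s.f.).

v ≈ 4050 m/s

Semi-major axis a = (r_p + r_a)/2 = 6954.0 km = 6.954×10⁶ m.
Vis-viva: v² = μ(2/r − 1/a) = 4.283×10¹³ × (5.266×10⁻⁷ − 1.438×10⁻⁷) = 1.639×10⁷ m²/s².
v = 4049 m/s.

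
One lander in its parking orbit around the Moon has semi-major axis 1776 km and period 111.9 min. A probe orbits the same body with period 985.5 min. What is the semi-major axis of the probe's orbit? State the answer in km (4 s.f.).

Kepler's third law: a³ ∝ T², so a₂ = a₁ (T₂/T₁)^(2/3).
T₂/T₁ = 8.807, (T₂/T₁)^(2/3) = 4.265.
a₂ = 1776 × 4.265 = 7574 km.

a₂ ≈ 7574 km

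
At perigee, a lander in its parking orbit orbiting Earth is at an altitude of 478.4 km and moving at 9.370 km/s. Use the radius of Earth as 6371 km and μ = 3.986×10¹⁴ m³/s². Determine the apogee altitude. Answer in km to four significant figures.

apogee altitude ≈ 14660 km

r_p = 6371 + 478.4 = 6849.4 km = 6.849×10⁶ m.
Specific energy ε = v²/2 − μ/r = -1.430×10⁷ J/kg, so a = −μ/(2ε) = 1.394×10⁷ m.
The apsides satisfy r_p + r_a = 2a, so the apogee radius is 2a − r_p = 2.103×10⁷ m = 21032 km.
Apogee altitude = 21032 − 6371 = 14661 km.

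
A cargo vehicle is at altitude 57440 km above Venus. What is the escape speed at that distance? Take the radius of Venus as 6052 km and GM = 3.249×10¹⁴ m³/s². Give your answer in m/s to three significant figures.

r = 6052 + 57440 = 63492 km = 6.3492×10⁷ m.
Escape speed v_esc = √(2μ/r) = √(2 × 3.249×10¹⁴ / 6.349×10⁷) = √(1.023×10⁷) = 3199 m/s.

v_esc ≈ 3200 m/s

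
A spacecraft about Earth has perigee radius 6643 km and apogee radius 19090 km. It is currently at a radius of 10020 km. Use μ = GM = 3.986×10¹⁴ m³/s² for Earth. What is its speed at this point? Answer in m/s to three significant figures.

v ≈ 6970 m/s

Semi-major axis a = (r_p + r_a)/2 = 12866 km = 1.287×10⁷ m.
Vis-viva: v² = μ(2/r − 1/a) = 3.986×10¹⁴ × (1.996×10⁻⁷ − 7.772×10⁻⁸) = 4.858×10⁷ m²/s².
v = 6970 m/s.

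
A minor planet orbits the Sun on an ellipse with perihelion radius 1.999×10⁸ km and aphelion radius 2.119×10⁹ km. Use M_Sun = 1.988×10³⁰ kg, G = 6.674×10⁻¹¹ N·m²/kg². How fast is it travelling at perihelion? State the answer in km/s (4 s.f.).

v ≈ 34.83 km/s

μ = GM = 6.674×10⁻¹¹ × 1.988×10³⁰ = 1.327×10²⁰ m³/s².
Semi-major axis a = (r_p + r_a)/2 = 1.1594×10⁹ km = 1.159×10¹² m.
Vis-viva: v² = μ(2/r − 1/a) = 1.327×10²⁰ × (1.001×10⁻¹¹ − 8.625×10⁻¹³) = 1.213×10⁹ m²/s².
v = 34830 m/s = 34.83 km/s.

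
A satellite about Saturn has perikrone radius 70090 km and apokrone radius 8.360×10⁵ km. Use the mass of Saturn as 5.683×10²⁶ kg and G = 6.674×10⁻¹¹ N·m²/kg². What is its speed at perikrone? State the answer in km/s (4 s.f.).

μ = GM = 6.674×10⁻¹¹ × 5.683×10²⁶ = 3.793×10¹⁶ m³/s².
Semi-major axis a = (r_p + r_a)/2 = 4.5304×10⁵ km = 4.530×10⁸ m.
Vis-viva: v² = μ(2/r − 1/a) = 3.793×10¹⁶ × (2.853×10⁻⁸ − 2.207×10⁻⁹) = 9.986×10⁸ m²/s².
v = 31600 m/s = 31.60 km/s.

v ≈ 31.60 km/s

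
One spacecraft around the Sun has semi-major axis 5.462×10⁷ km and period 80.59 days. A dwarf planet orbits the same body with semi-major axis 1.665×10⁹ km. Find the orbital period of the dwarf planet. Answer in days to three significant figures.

Kepler's third law: T² ∝ a³, so T₂ = T₁ (a₂/a₁)^(3/2).
a₂/a₁ = 30.48, (a₂/a₁)^(3/2) = 168.3.
T₂ = 80.59 × 168.3 = 13560 days.

T₂ ≈ 13600 days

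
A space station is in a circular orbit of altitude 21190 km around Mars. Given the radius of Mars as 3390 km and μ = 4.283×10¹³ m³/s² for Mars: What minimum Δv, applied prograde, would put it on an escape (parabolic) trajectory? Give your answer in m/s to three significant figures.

r = 3390 + 21190 = 24580 km = 2.4580×10⁷ m.
Circular speed v_c = √(μ/r) = 1320 m/s.
Escape speed v_esc = √(2μ/r) = √2 × v_c = 1867 m/s.
Δv = v_esc − v_c = 546.8 m/s.

Δv ≈ 547 m/s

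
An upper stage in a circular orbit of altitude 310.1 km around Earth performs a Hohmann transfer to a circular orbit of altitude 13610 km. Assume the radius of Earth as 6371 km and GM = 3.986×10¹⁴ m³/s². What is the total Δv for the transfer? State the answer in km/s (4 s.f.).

Δv_total ≈ 3.037 km/s

r₁ = 6371 + 310.1 = 6681.1 km = 6.6811×10⁶ m.
r₂ = 6371 + 13610 = 19981 km = 1.9981×10⁷ m.
Transfer ellipse a_t = (r₁ + r₂)/2 = 1.333×10⁷ m.
At r₁: circular v_c1 = √(μ/r₁) = 7724 m/s; transfer-perigee v_p = √[μ(2/r₁ − 1/a_t)] = 9456 m/s.
Δv₁ = v_p − v_c1 = 1732 m/s.
At r₂: circular v_c2 = √(μ/r₂) = 4466 m/s; transfer-apogee v_a = √[μ(2/r₂ − 1/a_t)] = 3162 m/s.
Δv₂ = v_c2 − v_a = 1304 m/s.
Total Δv = Δv₁ + Δv₂ = 3037 m/s = 3.037 km/s.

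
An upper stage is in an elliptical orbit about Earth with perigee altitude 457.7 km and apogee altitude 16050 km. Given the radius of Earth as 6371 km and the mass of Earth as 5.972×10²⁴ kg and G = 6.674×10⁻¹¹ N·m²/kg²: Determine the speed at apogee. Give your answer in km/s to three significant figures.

μ = GM = 6.674×10⁻¹¹ × 5.972×10²⁴ = 3.986×10¹⁴ m³/s².
r_p = 6371 + 457.7 = 6828.7 km = 6.8287×10⁶ m.
r_a = 6371 + 16050 = 22421 km = 2.2421×10⁷ m.
Semi-major axis a = (r_p + r_a)/2 = 14625 km = 1.462×10⁷ m.
Vis-viva: v² = μ(2/r − 1/a) = 3.986×10¹⁴ × (8.920×10⁻⁸ − 6.838×10⁻⁸) = 8.300×10⁶ m²/s².
v = 2881 m/s = 2.881 km/s.

v ≈ 2.88 km/s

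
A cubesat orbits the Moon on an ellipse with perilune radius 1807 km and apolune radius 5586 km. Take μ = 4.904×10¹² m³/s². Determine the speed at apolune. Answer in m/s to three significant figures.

v ≈ 655 m/s

Semi-major axis a = (r_p + r_a)/2 = 3696.5 km = 3.696×10⁶ m.
Vis-viva: v² = μ(2/r − 1/a) = 4.904×10¹² × (3.580×10⁻⁷ − 2.705×10⁻⁷) = 4.292×10⁵ m²/s².
v = 655.1 m/s.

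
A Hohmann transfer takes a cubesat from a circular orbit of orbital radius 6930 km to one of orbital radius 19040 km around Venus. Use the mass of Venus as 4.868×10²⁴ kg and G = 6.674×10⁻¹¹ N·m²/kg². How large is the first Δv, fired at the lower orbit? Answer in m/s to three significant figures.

μ = GM = 6.674×10⁻¹¹ × 4.868×10²⁴ = 3.249×10¹⁴ m³/s².
r₁ = 6930 km = 6.930×10⁶ m.
r₂ = 19040 km = 1.904×10⁷ m.
Transfer ellipse a_t = (r₁ + r₂)/2 = 1.298×10⁷ m.
At r₁: circular v_c1 = √(μ/r₁) = 6847 m/s; transfer-periapsis v_p = √[μ(2/r₁ − 1/a_t)] = 8291 m/s.
Δv₁ = v_p − v_c1 = 1444 m/s.

Δv ≈ 1440 m/s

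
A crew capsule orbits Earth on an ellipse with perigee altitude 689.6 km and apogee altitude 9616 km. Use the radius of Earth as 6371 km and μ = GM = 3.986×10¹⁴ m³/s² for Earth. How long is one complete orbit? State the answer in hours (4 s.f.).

r_p = 6371 + 689.6 = 7060.6 km = 7.0606×10⁶ m.
r_a = 6371 + 9616 = 15987 km = 1.5987×10⁷ m.
Semi-major axis a = (r_p + r_a)/2 = (7060.6 + 15987)/2 = 11524 km = 1.152×10⁷ m.
By Kepler's third law T = 2π√(a³/μ) = 2π × 1.959×10³ = 1.231×10⁴ s.
= 3.420 hours.

T ≈ 3.420 hours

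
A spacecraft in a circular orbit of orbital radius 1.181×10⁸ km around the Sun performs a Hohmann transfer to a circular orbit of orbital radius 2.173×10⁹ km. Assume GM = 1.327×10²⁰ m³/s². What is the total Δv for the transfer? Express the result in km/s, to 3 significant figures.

r₁ = 1.181×10⁸ km = 1.181×10¹¹ m.
r₂ = 2.173×10⁹ km = 2.173×10¹² m.
Transfer ellipse a_t = (r₁ + r₂)/2 = 1.146×10¹² m.
At r₁: circular v_c1 = √(μ/r₁) = 33520 m/s; transfer-perihelion v_p = √[μ(2/r₁ − 1/a_t)] = 46170 m/s.
Δv₁ = v_p − v_c1 = 12650 m/s.
At r₂: circular v_c2 = √(μ/r₂) = 7815 m/s; transfer-aphelion v_a = √[μ(2/r₂ − 1/a_t)] = 2509 m/s.
Δv₂ = v_c2 − v_a = 5305 m/s.
Total Δv = Δv₁ + Δv₂ = 17950 m/s = 17.95 km/s.

Δv_total ≈ 18.0 km/s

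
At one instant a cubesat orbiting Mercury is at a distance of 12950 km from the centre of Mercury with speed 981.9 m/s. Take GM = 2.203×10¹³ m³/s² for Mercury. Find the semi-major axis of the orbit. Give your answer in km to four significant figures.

r = 1.295×10⁷ m.
Vis-viva rearranged: 1/a = 2/r − v²/μ = 1.544×10⁻⁷ − 4.376×10⁻⁸ = 1.107×10⁻⁷ m⁻¹.
a = 9.035×10⁶ m = 9035.4 km.

a ≈ 9035 km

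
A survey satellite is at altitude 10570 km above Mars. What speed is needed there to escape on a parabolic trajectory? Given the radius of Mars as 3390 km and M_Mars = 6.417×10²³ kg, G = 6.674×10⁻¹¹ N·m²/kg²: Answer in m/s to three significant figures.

μ = GM = 6.674×10⁻¹¹ × 6.417×10²³ = 4.283×10¹³ m³/s².
r = 3390 + 10570 = 13960 km = 1.3960×10⁷ m.
Escape speed v_esc = √(2μ/r) = √(2 × 4.283×10¹³ / 1.396×10⁷) = √(6.136×10⁶) = 2477 m/s.

v_esc ≈ 2480 m/s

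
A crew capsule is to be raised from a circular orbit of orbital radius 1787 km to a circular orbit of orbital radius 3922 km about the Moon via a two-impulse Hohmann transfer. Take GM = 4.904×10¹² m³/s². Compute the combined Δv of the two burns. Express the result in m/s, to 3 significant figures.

Δv_total ≈ 519 m/s

r₁ = 1787 km = 1.787×10⁶ m.
r₂ = 3922 km = 3.922×10⁶ m.
Transfer ellipse a_t = (r₁ + r₂)/2 = 2.854×10⁶ m.
At r₁: circular v_c1 = √(μ/r₁) = 1657 m/s; transfer-perilune v_p = √[μ(2/r₁ − 1/a_t)] = 1942 m/s.
Δv₁ = v_p − v_c1 = 285.2 m/s.
At r₂: circular v_c2 = √(μ/r₂) = 1118 m/s; transfer-apolune v_a = √[μ(2/r₂ − 1/a_t)] = 884.7 m/s.
Δv₂ = v_c2 − v_a = 233.5 m/s.
Total Δv = Δv₁ + Δv₂ = 518.7 m/s.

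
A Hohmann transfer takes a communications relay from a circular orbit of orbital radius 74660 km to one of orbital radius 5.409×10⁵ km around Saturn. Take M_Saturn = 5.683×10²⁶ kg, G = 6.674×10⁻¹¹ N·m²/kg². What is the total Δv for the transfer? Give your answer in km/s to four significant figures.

Δv_total ≈ 11.59 km/s

μ = GM = 6.674×10⁻¹¹ × 5.683×10²⁶ = 3.793×10¹⁶ m³/s².
r₁ = 74660 km = 7.466×10⁷ m.
r₂ = 5.409×10⁵ km = 5.409×10⁸ m.
Transfer ellipse a_t = (r₁ + r₂)/2 = 3.078×10⁸ m.
At r₁: circular v_c1 = √(μ/r₁) = 22540 m/s; transfer-perikrone v_p = √[μ(2/r₁ − 1/a_t)] = 29880 m/s.
Δv₁ = v_p − v_c1 = 7341 m/s.
At r₂: circular v_c2 = √(μ/r₂) = 8374 m/s; transfer-apokrone v_a = √[μ(2/r₂ − 1/a_t)] = 4124 m/s.
Δv₂ = v_c2 − v_a = 4250 m/s.
Total Δv = Δv₁ + Δv₂ = 11590 m/s = 11.59 km/s.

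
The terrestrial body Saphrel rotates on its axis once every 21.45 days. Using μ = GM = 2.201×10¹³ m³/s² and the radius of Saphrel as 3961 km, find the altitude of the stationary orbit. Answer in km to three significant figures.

h_sync ≈ 1.20×10⁵ km

T = 21.45 days = 1.853×10⁶ s.
A synchronous orbit has period T, so by Kepler's third law a = (μT²/4π²)^(1/3).
μT²/4π² = 2.201×10¹³ × (1.853×10⁶)² / 39.48 = 1.915×10²⁴ m³.
a = 1.242×10⁸ m = 1.2418×10⁵ km.
Altitude h = a − R = 1.2418×10⁵ − 3961 = 1.2022×10⁵ km.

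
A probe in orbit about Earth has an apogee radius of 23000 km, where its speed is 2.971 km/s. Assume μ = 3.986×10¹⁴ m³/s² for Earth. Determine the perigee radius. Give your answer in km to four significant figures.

perigee radius ≈ 7859 km

r_a = 2.300×10⁷ m.
Specific energy ε = v²/2 − μ/r = -1.292×10⁷ J/kg, so a = −μ/(2ε) = 1.543×10⁷ m.
The apsides satisfy r_p + r_a = 2a, so the perigee radius is 2a − r_a = 7.859×10⁶ m = 7858.5 km.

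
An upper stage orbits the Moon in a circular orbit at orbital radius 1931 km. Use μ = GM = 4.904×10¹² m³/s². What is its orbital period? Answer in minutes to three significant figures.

T ≈ 127 minutes

r = 1931 km = 1.931×10⁶ m.
Kepler's third law: T = 2π√(r³/μ) = 2π√((1.931×10⁶)³ / 4.904×10¹²).
r³/μ = 1.468×10⁶ s², so T = 2π × 1.212×10³ = 7.613×10³ s.
Converting: 7.613×10³ s ÷ 60.00 = 126.9 minutes.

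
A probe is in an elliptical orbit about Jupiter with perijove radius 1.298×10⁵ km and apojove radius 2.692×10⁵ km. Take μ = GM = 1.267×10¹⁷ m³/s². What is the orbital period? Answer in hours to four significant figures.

Semi-major axis a = (r_p + r_a)/2 = (1.2980×10⁵ + 2.6920×10⁵)/2 = 1.9950×10⁵ km = 1.995×10⁸ m.
By Kepler's third law T = 2π√(a³/μ) = 2π × 7.916×10³ = 4.974×10⁴ s.
= 13.82 hours.

T ≈ 13.82 hours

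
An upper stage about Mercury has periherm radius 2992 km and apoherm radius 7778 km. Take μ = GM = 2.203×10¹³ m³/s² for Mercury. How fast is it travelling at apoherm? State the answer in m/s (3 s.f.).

v ≈ 1250 m/s

Semi-major axis a = (r_p + r_a)/2 = 5385.0 km = 5.385×10⁶ m.
Vis-viva: v² = μ(2/r − 1/a) = 2.203×10¹³ × (2.571×10⁻⁷ − 1.857×10⁻⁷) = 1.574×10⁶ m²/s².
v = 1254 m/s.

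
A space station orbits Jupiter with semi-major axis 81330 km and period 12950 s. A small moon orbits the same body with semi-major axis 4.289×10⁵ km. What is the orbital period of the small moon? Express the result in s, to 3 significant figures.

Kepler's third law: T² ∝ a³, so T₂ = T₁ (a₂/a₁)^(3/2).
a₂/a₁ = 5.274, (a₂/a₁)^(3/2) = 12.11.
T₂ = 12950 × 12.11 = 1.568×10⁵ s.

T₂ ≈ 1.57×10⁵ s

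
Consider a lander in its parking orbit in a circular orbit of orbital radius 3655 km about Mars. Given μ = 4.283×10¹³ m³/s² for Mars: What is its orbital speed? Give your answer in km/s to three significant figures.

r = 3655 km = 3.655×10⁶ m.
For a circular orbit v = √(μ/r) = √(4.283×10¹³ / 3.655×10⁶) = √(1.172×10⁷) = 3423 m/s.
That is 3.423 km/s.

v ≈ 3.42 km/s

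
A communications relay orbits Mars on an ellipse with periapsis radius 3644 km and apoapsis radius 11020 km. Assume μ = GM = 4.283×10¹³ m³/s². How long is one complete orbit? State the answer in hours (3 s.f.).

Semi-major axis a = (r_p + r_a)/2 = (3644.0 + 11020)/2 = 7332.0 km = 7.332×10⁶ m.
By Kepler's third law T = 2π√(a³/μ) = 2π × 3.034×10³ = 1.906×10⁴ s.
= 5.295 hours.

T ≈ 5.29 hours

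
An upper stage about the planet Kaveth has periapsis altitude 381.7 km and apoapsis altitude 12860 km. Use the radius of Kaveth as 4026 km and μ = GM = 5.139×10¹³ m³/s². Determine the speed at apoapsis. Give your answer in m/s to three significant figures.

r_p = 4026 + 381.7 = 4407.7 km = 4.4077×10⁶ m.
r_a = 4026 + 12860 = 16886 km = 1.6886×10⁷ m.
Semi-major axis a = (r_p + r_a)/2 = 10647 km = 1.065×10⁷ m.
Vis-viva: v² = μ(2/r − 1/a) = 5.139×10¹³ × (1.184×10⁻⁷ − 9.392×10⁻⁸) = 1.260×10⁶ m²/s².
v = 1122 m/s.

v ≈ 1120 m/s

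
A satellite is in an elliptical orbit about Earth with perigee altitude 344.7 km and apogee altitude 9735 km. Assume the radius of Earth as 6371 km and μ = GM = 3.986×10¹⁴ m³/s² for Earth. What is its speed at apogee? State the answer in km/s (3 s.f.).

v ≈ 3.82 km/s

r_p = 6371 + 344.7 = 6715.7 km = 6.7157×10⁶ m.
r_a = 6371 + 9735 = 16106 km = 1.6106×10⁷ m.
Semi-major axis a = (r_p + r_a)/2 = 11411 km = 1.141×10⁷ m.
Vis-viva: v² = μ(2/r − 1/a) = 3.986×10¹⁴ × (1.242×10⁻⁷ − 8.764×10⁻⁸) = 1.457×10⁷ m²/s².
v = 3816 m/s = 3.816 km/s.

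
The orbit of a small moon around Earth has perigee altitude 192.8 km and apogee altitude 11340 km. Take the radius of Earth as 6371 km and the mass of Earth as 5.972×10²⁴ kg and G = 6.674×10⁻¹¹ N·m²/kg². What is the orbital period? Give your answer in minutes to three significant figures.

μ = GM = 6.674×10⁻¹¹ × 5.972×10²⁴ = 3.986×10¹⁴ m³/s².
r_p = 6371 + 192.8 = 6563.8 km = 6.5638×10⁶ m.
r_a = 6371 + 11340 = 17711 km = 1.7711×10⁷ m.
Semi-major axis a = (r_p + r_a)/2 = (6563.8 + 17711)/2 = 12137 km = 1.214×10⁷ m.
By Kepler's third law T = 2π√(a³/μ) = 2π × 2.118×10³ = 1.331×10⁴ s.
= 221.8 minutes.

T ≈ 222 minutes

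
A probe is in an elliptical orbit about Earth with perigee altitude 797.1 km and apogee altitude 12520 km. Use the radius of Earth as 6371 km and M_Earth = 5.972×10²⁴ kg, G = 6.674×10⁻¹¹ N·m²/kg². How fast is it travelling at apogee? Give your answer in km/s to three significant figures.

μ = GM = 6.674×10⁻¹¹ × 5.972×10²⁴ = 3.986×10¹⁴ m³/s².
r_p = 6371 + 797.1 = 7168.1 km = 7.1681×10⁶ m.
r_a = 6371 + 12520 = 18891 km = 1.8891×10⁷ m.
Semi-major axis a = (r_p + r_a)/2 = 13030 km = 1.303×10⁷ m.
Vis-viva: v² = μ(2/r − 1/a) = 3.986×10¹⁴ × (1.059×10⁻⁷ − 7.675×10⁻⁸) = 1.161×10⁷ m²/s².
v = 3407 m/s = 3.407 km/s.

v ≈ 3.41 km/s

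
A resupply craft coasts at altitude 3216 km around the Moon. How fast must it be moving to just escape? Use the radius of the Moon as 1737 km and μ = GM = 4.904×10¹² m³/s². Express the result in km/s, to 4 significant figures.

r = 1737 + 3216 = 4953.0 km = 4.9530×10⁶ m.
Escape speed v_esc = √(2μ/r) = √(2 × 4.904×10¹² / 4.953×10⁶) = √(1.980×10⁶) = 1407 m/s.
= 1.407 km/s.

v_esc ≈ 1.407 km/s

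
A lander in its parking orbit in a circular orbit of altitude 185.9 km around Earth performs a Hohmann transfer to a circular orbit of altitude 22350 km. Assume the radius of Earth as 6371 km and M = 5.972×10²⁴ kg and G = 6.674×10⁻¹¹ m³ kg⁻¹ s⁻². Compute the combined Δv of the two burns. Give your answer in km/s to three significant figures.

Δv_total ≈ 3.61 km/s

μ = GM = 6.674×10⁻¹¹ × 5.972×10²⁴ = 3.986×10¹⁴ m³/s².
r₁ = 6371 + 185.9 = 6556.9 km = 6.5569×10⁶ m.
r₂ = 6371 + 22350 = 28721 km = 2.8721×10⁷ m.
Transfer ellipse a_t = (r₁ + r₂)/2 = 1.764×10⁷ m.
At r₁: circular v_c1 = √(μ/r₁) = 7797 m/s; transfer-perigee v_p = √[μ(2/r₁ − 1/a_t)] = 9949 m/s.
Δv₁ = v_p − v_c1 = 2152 m/s.
At r₂: circular v_c2 = √(μ/r₂) = 3725 m/s; transfer-apogee v_a = √[μ(2/r₂ − 1/a_t)] = 2271 m/s.
Δv₂ = v_c2 − v_a = 1454 m/s.
Total Δv = Δv₁ + Δv₂ = 3606 m/s = 3.606 km/s.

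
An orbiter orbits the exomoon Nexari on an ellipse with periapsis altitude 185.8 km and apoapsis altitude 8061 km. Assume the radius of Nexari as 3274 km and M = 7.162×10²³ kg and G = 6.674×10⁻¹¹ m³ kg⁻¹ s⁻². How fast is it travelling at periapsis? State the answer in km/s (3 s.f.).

μ = GM = 6.674×10⁻¹¹ × 7.162×10²³ = 4.780×10¹³ m³/s².
r_p = 3274 + 185.8 = 3459.8 km = 3.4598×10⁶ m.
r_a = 3274 + 8061 = 11335 km = 1.1335×10⁷ m.
Semi-major axis a = (r_p + r_a)/2 = 7397.4 km = 7.397×10⁶ m.
Vis-viva: v² = μ(2/r − 1/a) = 4.780×10¹³ × (5.781×10⁻⁷ − 1.352×10⁻⁷) = 2.117×10⁷ m²/s².
v = 4601 m/s = 4.601 km/s.

v ≈ 4.60 km/s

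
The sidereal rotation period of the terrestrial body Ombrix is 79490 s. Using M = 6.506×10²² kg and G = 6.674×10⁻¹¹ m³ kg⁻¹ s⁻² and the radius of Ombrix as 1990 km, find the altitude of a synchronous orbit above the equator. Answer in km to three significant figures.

μ = GM = 6.674×10⁻¹¹ × 6.506×10²² = 4.342×10¹² m³/s².
A synchronous orbit has period T, so by Kepler's third law a = (μT²/4π²)^(1/3).
μT²/4π² = 4.342×10¹² × (7.949×10⁴)² / 39.48 = 6.950×10²⁰ m³.
a = 8.858×10⁶ m = 8857.7 km.
Altitude h = a − R = 8857.7 − 1990 = 6867.7 km.

h_sync ≈ 6870 km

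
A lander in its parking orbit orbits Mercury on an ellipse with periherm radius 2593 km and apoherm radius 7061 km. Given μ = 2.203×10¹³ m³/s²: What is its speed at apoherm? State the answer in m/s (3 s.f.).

v ≈ 1290 m/s

Semi-major axis a = (r_p + r_a)/2 = 4827.0 km = 4.827×10⁶ m.
Vis-viva: v² = μ(2/r − 1/a) = 2.203×10¹³ × (2.832×10⁻⁷ − 2.072×10⁻⁷) = 1.676×10⁶ m²/s².
v = 1295 m/s.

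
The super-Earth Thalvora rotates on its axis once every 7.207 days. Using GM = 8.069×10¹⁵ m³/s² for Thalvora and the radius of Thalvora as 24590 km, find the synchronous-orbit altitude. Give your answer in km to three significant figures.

h_sync ≈ 4.05×10⁵ km

T = 7.207 days = 6.227×10⁵ s.
A synchronous orbit has period T, so by Kepler's third law a = (μT²/4π²)^(1/3).
μT²/4π² = 8.069×10¹⁵ × (6.227×10⁵)² / 39.48 = 7.925×10²⁵ m³.
a = 4.295×10⁸ m = 4.2954×10⁵ km.
Altitude h = a − R = 4.2954×10⁵ − 24590 = 4.0495×10⁵ km.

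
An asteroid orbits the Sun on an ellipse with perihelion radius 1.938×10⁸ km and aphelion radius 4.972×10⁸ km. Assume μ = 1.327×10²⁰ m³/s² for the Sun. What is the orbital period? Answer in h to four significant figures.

Semi-major axis a = (r_p + r_a)/2 = (1.9380×10⁸ + 4.9720×10⁸)/2 = 3.4550×10⁸ km = 3.455×10¹¹ m.
By Kepler's third law T = 2π√(a³/μ) = 2π × 1.763×10⁷ = 1.108×10⁸ s.
= 30770 h.

T ≈ 30770 h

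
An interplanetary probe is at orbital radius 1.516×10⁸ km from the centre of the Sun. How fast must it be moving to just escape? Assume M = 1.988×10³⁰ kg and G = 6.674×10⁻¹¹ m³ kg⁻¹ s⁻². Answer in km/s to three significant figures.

μ = GM = 6.674×10⁻¹¹ × 1.988×10³⁰ = 1.327×10²⁰ m³/s².
r = 1.516×10⁸ km = 1.516×10¹¹ m.
Escape speed v_esc = √(2μ/r) = √(2 × 1.327×10²⁰ / 1.516×10¹¹) = √(1.750×10⁹) = 41840 m/s.
= 41.84 km/s.

v_esc ≈ 41.8 km/s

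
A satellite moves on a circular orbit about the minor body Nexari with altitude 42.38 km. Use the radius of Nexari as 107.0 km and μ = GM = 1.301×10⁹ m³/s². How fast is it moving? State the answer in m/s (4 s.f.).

r = 107.0 + 42.38 = 149.38 km = 1.4938×10⁵ m.
For a circular orbit v = √(μ/r) = √(1.301×10⁹ / 1.494×10⁵) = √(8.709×10³) = 93.32 m/s.

v ≈ 93.32 m/s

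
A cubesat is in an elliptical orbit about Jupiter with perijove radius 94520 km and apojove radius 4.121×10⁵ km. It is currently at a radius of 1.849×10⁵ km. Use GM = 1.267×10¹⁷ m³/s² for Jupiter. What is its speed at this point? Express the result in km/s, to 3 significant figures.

v ≈ 29.5 km/s

Semi-major axis a = (r_p + r_a)/2 = 2.5331×10⁵ km = 2.533×10⁸ m.
Vis-viva: v² = μ(2/r − 1/a) = 1.267×10¹⁷ × (1.082×10⁻⁸ − 3.948×10⁻⁹) = 8.703×10⁸ m²/s².
v = 29500 m/s = 29.50 km/s.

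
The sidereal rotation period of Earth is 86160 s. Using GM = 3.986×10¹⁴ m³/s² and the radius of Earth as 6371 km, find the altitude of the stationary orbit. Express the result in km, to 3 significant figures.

h_sync ≈ 35800 km

A synchronous orbit has period T, so by Kepler's third law a = (μT²/4π²)^(1/3).
μT²/4π² = 3.986×10¹⁴ × (8.616×10⁴)² / 39.48 = 7.495×10²² m³.
a = 4.216×10⁷ m = 42163 km.
Altitude h = a − R = 42163 − 6371 = 35792 km.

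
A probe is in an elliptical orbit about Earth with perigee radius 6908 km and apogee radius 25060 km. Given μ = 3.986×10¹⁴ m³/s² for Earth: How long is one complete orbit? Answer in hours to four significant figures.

Semi-major axis a = (r_p + r_a)/2 = (6908.0 + 25060)/2 = 15984 km = 1.598×10⁷ m.
By Kepler's third law T = 2π√(a³/μ) = 2π × 3.201×10³ = 2.011×10⁴ s.
= 5.586 hours.

T ≈ 5.586 hours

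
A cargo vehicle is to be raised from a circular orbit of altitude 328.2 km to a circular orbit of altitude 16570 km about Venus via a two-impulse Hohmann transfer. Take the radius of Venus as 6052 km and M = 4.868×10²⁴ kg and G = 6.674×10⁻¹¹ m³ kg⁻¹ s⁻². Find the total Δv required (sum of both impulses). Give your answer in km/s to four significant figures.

Δv_total ≈ 3.053 km/s

μ = GM = 6.674×10⁻¹¹ × 4.868×10²⁴ = 3.249×10¹⁴ m³/s².
r₁ = 6052 + 328.2 = 6380.2 km = 6.3802×10⁶ m.
r₂ = 6052 + 16570 = 22622 km = 2.2622×10⁷ m.
Transfer ellipse a_t = (r₁ + r₂)/2 = 1.450×10⁷ m.
At r₁: circular v_c1 = √(μ/r₁) = 7136 m/s; transfer-periapsis v_p = √[μ(2/r₁ − 1/a_t)] = 8913 m/s.
Δv₁ = v_p − v_c1 = 1777 m/s.
At r₂: circular v_c2 = √(μ/r₂) = 3790 m/s; transfer-apoapsis v_a = √[μ(2/r₂ − 1/a_t)] = 2514 m/s.
Δv₂ = v_c2 − v_a = 1276 m/s.
Total Δv = Δv₁ + Δv₂ = 3053 m/s = 3.053 km/s.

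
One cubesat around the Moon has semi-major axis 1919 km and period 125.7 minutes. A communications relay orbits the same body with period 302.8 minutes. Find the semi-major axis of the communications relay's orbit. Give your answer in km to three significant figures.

Kepler's third law: a³ ∝ T², so a₂ = a₁ (T₂/T₁)^(2/3).
T₂/T₁ = 2.409, (T₂/T₁)^(2/3) = 1.797.
a₂ = 1919 × 1.797 = 3448 km.

a₂ ≈ 3450 km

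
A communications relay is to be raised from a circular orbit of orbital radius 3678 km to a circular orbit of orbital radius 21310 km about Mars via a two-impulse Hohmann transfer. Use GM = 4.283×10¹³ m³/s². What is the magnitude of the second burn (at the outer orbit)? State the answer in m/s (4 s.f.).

Δv ≈ 648.5 m/s

r₁ = 3678 km = 3.678×10⁶ m.
r₂ = 21310 km = 2.131×10⁷ m.
Transfer ellipse a_t = (r₁ + r₂)/2 = 1.249×10⁷ m.
At r₁: circular v_c1 = √(μ/r₁) = 3412 m/s; transfer-periapsis v_p = √[μ(2/r₁ − 1/a_t)] = 4457 m/s.
At r₂: circular v_c2 = √(μ/r₂) = 1418 m/s; transfer-apoapsis v_a = √[μ(2/r₂ − 1/a_t)] = 769.2 m/s.
Δv₂ = v_c2 − v_a = 648.5 m/s.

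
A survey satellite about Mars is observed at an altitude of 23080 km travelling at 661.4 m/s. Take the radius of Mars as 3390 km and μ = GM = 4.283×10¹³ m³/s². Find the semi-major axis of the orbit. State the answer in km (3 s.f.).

r = 3390 + 23080 = 26470 km = 2.647×10⁷ m.
Specific orbital energy ε = v²/2 − μ/r = (661.4)²/2 − 4.283×10¹³/2.647×10⁷ = -1.399×10⁶ J/kg.
Since ε = −μ/(2a), a = −μ/(2ε) = 1.530×10⁷ m = 15304 km.

a ≈ 15300 km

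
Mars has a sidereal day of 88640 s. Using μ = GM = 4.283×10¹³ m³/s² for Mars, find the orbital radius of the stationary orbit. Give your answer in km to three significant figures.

r_sync ≈ 20400 km

A synchronous orbit has period T, so by Kepler's third law a = (μT²/4π²)^(1/3).
μT²/4π² = 4.283×10¹³ × (8.864×10⁴)² / 39.48 = 8.524×10²¹ m³.
a = 2.043×10⁷ m = 20428 km.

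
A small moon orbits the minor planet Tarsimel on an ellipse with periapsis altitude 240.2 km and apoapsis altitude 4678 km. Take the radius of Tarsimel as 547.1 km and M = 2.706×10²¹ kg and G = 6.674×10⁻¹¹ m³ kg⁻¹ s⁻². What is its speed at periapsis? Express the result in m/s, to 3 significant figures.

v ≈ 631 m/s

μ = GM = 6.674×10⁻¹¹ × 2.706×10²¹ = 1.806×10¹¹ m³/s².
r_p = 547.1 + 240.2 = 787.30 km = 7.8730×10⁵ m.
r_a = 547.1 + 4678 = 5225.1 km = 5.2251×10⁶ m.
Semi-major axis a = (r_p + r_a)/2 = 3006.2 km = 3.006×10⁶ m.
Vis-viva: v² = μ(2/r − 1/a) = 1.806×10¹¹ × (2.540×10⁻⁶ − 3.326×10⁻⁷) = 3.987×10⁵ m²/s².
v = 631.4 m/s.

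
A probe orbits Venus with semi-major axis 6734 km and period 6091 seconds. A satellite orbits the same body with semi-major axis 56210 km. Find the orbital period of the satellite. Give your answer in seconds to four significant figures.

T₂ ≈ 1.469×10⁵ seconds

Kepler's third law: T² ∝ a³, so T₂ = T₁ (a₂/a₁)^(3/2).
a₂/a₁ = 8.347, (a₂/a₁)^(3/2) = 24.12.
T₂ = 6091 × 24.12 = 1.469×10⁵ seconds.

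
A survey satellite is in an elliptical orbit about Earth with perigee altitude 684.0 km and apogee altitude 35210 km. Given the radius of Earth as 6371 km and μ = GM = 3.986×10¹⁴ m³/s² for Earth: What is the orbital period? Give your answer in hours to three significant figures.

T ≈ 10.5 hours

r_p = 6371 + 684.0 = 7055.0 km = 7.0550×10⁶ m.
r_a = 6371 + 35210 = 41581 km = 4.1581×10⁷ m.
Semi-major axis a = (r_p + r_a)/2 = (7055.0 + 41581)/2 = 24318 km = 2.432×10⁷ m.
By Kepler's third law T = 2π√(a³/μ) = 2π × 6.007×10³ = 3.774×10⁴ s.
= 10.48 hours.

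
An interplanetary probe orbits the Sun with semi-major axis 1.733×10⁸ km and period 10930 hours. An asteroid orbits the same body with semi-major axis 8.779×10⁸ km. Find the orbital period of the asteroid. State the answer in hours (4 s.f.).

Kepler's third law: T² ∝ a³, so T₂ = T₁ (a₂/a₁)^(3/2).
a₂/a₁ = 5.066, (a₂/a₁)^(3/2) = 11.40.
T₂ = 10930 × 11.40 = 1.246×10⁵ hours.

T₂ ≈ 1.246×10⁵ hours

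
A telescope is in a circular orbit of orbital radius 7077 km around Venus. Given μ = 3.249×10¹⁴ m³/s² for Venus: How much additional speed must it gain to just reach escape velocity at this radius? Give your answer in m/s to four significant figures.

r = 7077 km = 7.077×10⁶ m.
Circular speed v_c = √(μ/r) = 6776 m/s.
Escape speed v_esc = √(2μ/r) = √2 × v_c = 9582 m/s.
Δv = v_esc − v_c = 2807 m/s.

Δv ≈ 2807 m/s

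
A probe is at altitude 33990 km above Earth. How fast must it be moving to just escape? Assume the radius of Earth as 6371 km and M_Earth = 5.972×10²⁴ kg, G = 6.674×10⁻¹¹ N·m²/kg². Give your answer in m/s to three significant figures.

v_esc ≈ 4440 m/s

μ = GM = 6.674×10⁻¹¹ × 5.972×10²⁴ = 3.986×10¹⁴ m³/s².
r = 6371 + 33990 = 40361 km = 4.0361×10⁷ m.
Escape speed v_esc = √(2μ/r) = √(2 × 3.986×10¹⁴ / 4.036×10⁷) = √(1.975×10⁷) = 4444 m/s.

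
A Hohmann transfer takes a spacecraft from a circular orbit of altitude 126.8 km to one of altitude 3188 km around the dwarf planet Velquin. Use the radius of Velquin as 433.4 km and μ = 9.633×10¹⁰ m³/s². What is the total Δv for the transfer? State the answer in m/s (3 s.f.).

r₁ = 433.4 + 126.8 = 560.20 km = 5.6020×10⁵ m.
r₂ = 433.4 + 3188 = 3621.4 km = 3.6214×10⁶ m.
Transfer ellipse a_t = (r₁ + r₂)/2 = 2.091×10⁶ m.
At r₁: circular v_c1 = √(μ/r₁) = 414.7 m/s; transfer-periapsis v_p = √[μ(2/r₁ − 1/a_t)] = 545.7 m/s.
Δv₁ = v_p − v_c1 = 131.1 m/s.
At r₂: circular v_c2 = √(μ/r₂) = 163.1 m/s; transfer-apoapsis v_a = √[μ(2/r₂ − 1/a_t)] = 84.42 m/s.
Δv₂ = v_c2 − v_a = 78.67 m/s.
Total Δv = Δv₁ + Δv₂ = 209.7 m/s.

Δv_total ≈ 210 m/s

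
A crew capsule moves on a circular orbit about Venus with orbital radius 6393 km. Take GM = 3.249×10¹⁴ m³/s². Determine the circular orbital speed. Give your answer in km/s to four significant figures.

v ≈ 7.129 km/s

r = 6393 km = 6.393×10⁶ m.
For a circular orbit v = √(μ/r) = √(3.249×10¹⁴ / 6.393×10⁶) = √(5.082×10⁷) = 7129 m/s.
That is 7.129 km/s.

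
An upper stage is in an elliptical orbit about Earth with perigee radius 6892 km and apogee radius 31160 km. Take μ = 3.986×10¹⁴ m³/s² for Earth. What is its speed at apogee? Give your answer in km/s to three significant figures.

v ≈ 2.15 km/s

Semi-major axis a = (r_p + r_a)/2 = 19026 km = 1.903×10⁷ m.
Vis-viva: v² = μ(2/r − 1/a) = 3.986×10¹⁴ × (6.418×10⁻⁸ − 5.256×10⁻⁸) = 4.634×10⁶ m²/s².
v = 2153 m/s = 2.153 km/s.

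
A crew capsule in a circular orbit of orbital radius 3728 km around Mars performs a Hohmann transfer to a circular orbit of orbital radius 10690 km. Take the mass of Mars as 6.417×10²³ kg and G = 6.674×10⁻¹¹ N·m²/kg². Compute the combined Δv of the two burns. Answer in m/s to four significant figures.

Δv_total ≈ 1300 m/s

μ = GM = 6.674×10⁻¹¹ × 6.417×10²³ = 4.283×10¹³ m³/s².
r₁ = 3728 km = 3.728×10⁶ m.
r₂ = 10690 km = 1.069×10⁷ m.
Transfer ellipse a_t = (r₁ + r₂)/2 = 7.209×10⁶ m.
At r₁: circular v_c1 = √(μ/r₁) = 3389 m/s; transfer-periapsis v_p = √[μ(2/r₁ − 1/a_t)] = 4127 m/s.
Δv₁ = v_p − v_c1 = 738.0 m/s.
At r₂: circular v_c2 = √(μ/r₂) = 2002 m/s; transfer-apoapsis v_a = √[μ(2/r₂ − 1/a_t)] = 1439 m/s.
Δv₂ = v_c2 − v_a = 562.2 m/s.
Total Δv = Δv₁ + Δv₂ = 1300 m/s.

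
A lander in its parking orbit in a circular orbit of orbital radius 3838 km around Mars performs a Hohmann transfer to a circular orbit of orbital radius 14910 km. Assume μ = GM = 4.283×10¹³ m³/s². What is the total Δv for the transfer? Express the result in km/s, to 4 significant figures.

r₁ = 3838 km = 3.838×10⁶ m.
r₂ = 14910 km = 1.491×10⁷ m.
Transfer ellipse a_t = (r₁ + r₂)/2 = 9.374×10⁶ m.
At r₁: circular v_c1 = √(μ/r₁) = 3341 m/s; transfer-periapsis v_p = √[μ(2/r₁ − 1/a_t)] = 4213 m/s.
Δv₁ = v_p − v_c1 = 872.5 m/s.
At r₂: circular v_c2 = √(μ/r₂) = 1695 m/s; transfer-apoapsis v_a = √[μ(2/r₂ − 1/a_t)] = 1084 m/s.
Δv₂ = v_c2 − v_a = 610.4 m/s.
Total Δv = Δv₁ + Δv₂ = 1483 m/s = 1.483 km/s.

Δv_total ≈ 1.483 km/s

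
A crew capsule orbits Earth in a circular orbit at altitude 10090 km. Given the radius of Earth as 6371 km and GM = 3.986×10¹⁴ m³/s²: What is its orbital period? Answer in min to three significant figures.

r = 6371 + 10090 = 16461 km = 1.6461×10⁷ m.
Kepler's third law: T = 2π√(r³/μ) = 2π√((1.646×10⁷)³ / 3.986×10¹⁴).
r³/μ = 1.119×10⁷ s², so T = 2π × 3.345×10³ = 2.102×10⁴ s.
Converting: 2.102×10⁴ s ÷ 60.00 = 350.3 min.

T ≈ 350 min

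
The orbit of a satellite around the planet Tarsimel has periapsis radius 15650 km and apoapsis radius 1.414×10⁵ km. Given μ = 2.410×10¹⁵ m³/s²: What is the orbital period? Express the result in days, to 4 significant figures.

Semi-major axis a = (r_p + r_a)/2 = (15650 + 1.4140×10⁵)/2 = 78525 km = 7.852×10⁷ m.
By Kepler's third law T = 2π√(a³/μ) = 2π × 1.417×10⁴ = 8.906×10⁴ s.
= 1.031 days.

T ≈ 1.031 days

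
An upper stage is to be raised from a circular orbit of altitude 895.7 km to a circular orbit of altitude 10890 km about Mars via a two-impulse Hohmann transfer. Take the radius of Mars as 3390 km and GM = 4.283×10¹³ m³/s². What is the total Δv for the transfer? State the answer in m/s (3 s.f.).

Δv_total ≈ 1310 m/s

r₁ = 3390 + 895.7 = 4285.7 km = 4.2857×10⁶ m.
r₂ = 3390 + 10890 = 14280 km = 1.4280×10⁷ m.
Transfer ellipse a_t = (r₁ + r₂)/2 = 9.283×10⁶ m.
At r₁: circular v_c1 = √(μ/r₁) = 3161 m/s; transfer-periapsis v_p = √[μ(2/r₁ − 1/a_t)] = 3921 m/s.
Δv₁ = v_p − v_c1 = 759.6 m/s.
At r₂: circular v_c2 = √(μ/r₂) = 1732 m/s; transfer-apoapsis v_a = √[μ(2/r₂ − 1/a_t)] = 1177 m/s.
Δv₂ = v_c2 − v_a = 555.1 m/s.
Total Δv = Δv₁ + Δv₂ = 1315 m/s.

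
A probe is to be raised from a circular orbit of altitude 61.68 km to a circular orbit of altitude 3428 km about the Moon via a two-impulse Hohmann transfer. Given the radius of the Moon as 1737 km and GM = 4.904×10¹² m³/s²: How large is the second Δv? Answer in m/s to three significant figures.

r₁ = 1737 + 61.68 = 1798.7 km = 1.7987×10⁶ m.
r₂ = 1737 + 3428 = 5165.0 km = 5.1650×10⁶ m.
Transfer ellipse a_t = (r₁ + r₂)/2 = 3.482×10⁶ m.
At r₁: circular v_c1 = √(μ/r₁) = 1651 m/s; transfer-perilune v_p = √[μ(2/r₁ − 1/a_t)] = 2011 m/s.
At r₂: circular v_c2 = √(μ/r₂) = 974.4 m/s; transfer-apolune v_a = √[μ(2/r₂ − 1/a_t)] = 700.3 m/s.
Δv₂ = v_c2 − v_a = 274.1 m/s.

Δv ≈ 274 m/s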